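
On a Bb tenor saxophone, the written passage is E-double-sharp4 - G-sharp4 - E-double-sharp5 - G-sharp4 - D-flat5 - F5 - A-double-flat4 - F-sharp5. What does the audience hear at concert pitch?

Written C4 on the Bb tenor saxophone sounds as Bb2, a major ninth lower; apply that shift to every note.
E##4 -> D##3
G#4 -> F#3
E##5 -> D##4
G#4 -> F#3
Db5 -> Cb4
F5 -> Eb4
Abb4 -> Gbb3
F#5 -> E4

D##3 F#3 D##4 F#3 Cb4 Eb4 Gbb3 E4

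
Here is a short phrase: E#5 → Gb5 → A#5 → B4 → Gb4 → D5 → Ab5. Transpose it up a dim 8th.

E6 Gbb6 A6 Bb5 Gbb5 Db6 Abb6

E#5 -> E6
Gb5 -> Gbb6
A#5 -> A6
B4 -> Bb5
Gb4 -> Gbb5
D5 -> Db6
Ab5 -> Abb6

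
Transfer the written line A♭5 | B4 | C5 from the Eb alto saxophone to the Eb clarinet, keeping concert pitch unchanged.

Ab4 B3 C4

First find concert pitch: the Eb alto saxophone sounds a major sixth below written, so A♭5 B4 C5 sounds Cb5 D4 Eb4.
Then write for Eb clarinet: it sounds a minor third above written, so the part must be a minor third below concert.
Cb5 → Ab4
D4 → B3
Eb4 → C4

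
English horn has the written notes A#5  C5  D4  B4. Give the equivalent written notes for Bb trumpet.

First find concert pitch: the English horn sounds a perfect fifth below written, so A#5 C5 D4 B4 sounds D#5 F4 G3 E4.
Then write for Bb trumpet: it sounds a major second below written, so the part must be a major second above concert.
D#5 → E#5
F4 → G4
G3 → A3
E4 → F#4

E#5 G4 A3 F#4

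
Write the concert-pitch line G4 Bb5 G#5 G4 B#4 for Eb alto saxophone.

The Eb alto saxophone sounds a major sixth below written, so the written part must be a major sixth above concert — transpose each note up.
G4 → E5
Bb5 → G6
G#5 → E#6
G4 → E5
B#4 → G##5

E5 G6 E#6 E5 G##5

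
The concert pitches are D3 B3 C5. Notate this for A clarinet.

F3 D4 Eb5

The A clarinet sounds a minor third below written, so the written part must be a minor third above concert — transpose each note up.
D3 gives F3
B3 gives D4
C5 gives Eb5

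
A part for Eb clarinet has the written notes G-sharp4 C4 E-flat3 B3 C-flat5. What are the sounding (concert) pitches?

Written C4 on the Eb clarinet sounds as Eb4, a minor third higher; apply that shift to every note.
G#4 to B4
C4 to Eb4
Eb3 to Gb3
B3 to D4
Cb5 to Ebb5

B4 Eb4 Gb3 D4 Ebb5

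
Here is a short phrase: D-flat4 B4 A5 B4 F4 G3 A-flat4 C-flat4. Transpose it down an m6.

F3 D#4 C#5 D#4 A3 B2 C4 Eb3

Db4 → F3
B4 → D#4
A5 → C#5
B4 → D#4
F4 → A3
G3 → B2
Ab4 → C4
Cb4 → Eb3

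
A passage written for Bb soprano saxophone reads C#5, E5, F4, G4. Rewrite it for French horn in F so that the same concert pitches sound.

F#5 A5 Bb4 C5

First find concert pitch: the Bb soprano saxophone sounds a major second below written, so C#5 E5 F4 G4 sounds B4 D5 Eb4 F4.
Then write for French horn in F: it sounds a perfect fifth below written, so the part must be a perfect fifth above concert.
B4 → F#5
D5 → A5
Eb4 → Bb4
F4 → C5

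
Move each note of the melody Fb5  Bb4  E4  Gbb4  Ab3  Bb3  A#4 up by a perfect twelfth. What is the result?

Cb7 F6 B5 Dbb6 Eb5 F5 E#6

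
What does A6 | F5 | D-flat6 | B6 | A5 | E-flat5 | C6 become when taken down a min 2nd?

A6 becomes G#6
F5 becomes E5
Db6 becomes C6
B6 becomes A#6
A5 becomes G#5
Eb5 becomes D5
C6 becomes B5

G#6 E5 C6 A#6 G#5 D5 B5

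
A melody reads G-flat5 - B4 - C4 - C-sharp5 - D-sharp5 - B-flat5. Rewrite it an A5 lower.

Gb5 gives Cbb5
B4 gives Eb4
C4 gives Fb3
C#5 gives F4
D#5 gives G4
Bb5 gives Ebb5

Cbb5 Eb4 Fb3 F4 G4 Ebb5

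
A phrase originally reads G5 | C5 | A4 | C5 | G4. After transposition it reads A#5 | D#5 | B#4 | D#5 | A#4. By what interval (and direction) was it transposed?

up an augmented second

Take the first pair: G5 → A#5. G to A spans 2 letter names, so the interval is some kind of second.
G5 to A#5 is 3 semitones, which makes it an augmented second; the second version is higher, so the direction is up.
Checking another pair — G4 → A#4 — gives the same interval.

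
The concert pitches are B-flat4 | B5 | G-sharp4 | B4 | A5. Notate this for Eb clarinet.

Written C4 sounds as Eb4 on the Eb clarinet, so concert pitches are written a minor third down.
Bb4 → G4
B5 → G#5
G#4 → E#4
B4 → G#4
A5 → F#5

G4 G#5 E#4 G#4 F#5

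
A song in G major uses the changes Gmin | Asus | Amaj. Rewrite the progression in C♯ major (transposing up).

C#min D#sus D#maj

G major up to C♯ major is an augmented fourth; each chord root moves by that interval while the quality stays the same.
Gmin: root G up an augmented fourth → C#, giving C#min.
Asus: root A up an augmented fourth → D#, giving D#sus.
Amaj: root A up an augmented fourth → D#, giving D#maj.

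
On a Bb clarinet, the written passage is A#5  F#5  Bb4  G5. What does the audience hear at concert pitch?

Written C4 on the Bb clarinet sounds as Bb3, a major second lower; apply that shift to every note.
A#5 gives G#5
F#5 gives E5
Bb4 gives Ab4
G5 gives F5

G#5 E5 Ab4 F5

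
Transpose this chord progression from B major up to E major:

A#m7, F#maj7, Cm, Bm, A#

D#m7 Bmaj7 Fm Em D#

B major up to E major is a perfect fourth; each chord root moves by that interval while the quality stays the same.
A#m7: root A# up a perfect fourth → D#, giving D#m7.
F#maj7: root F# up a perfect fourth → B, giving Bmaj7.
Cm: root C up a perfect fourth → F, giving Fm.
Bm: root B up a perfect fourth → E, giving Em.
A#: root A# up a perfect fourth → D#, giving D#.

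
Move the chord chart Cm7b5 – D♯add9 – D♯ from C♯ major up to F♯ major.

Fm7b5 G#add9 G#

C♯ major up to F♯ major is a perfect fourth; each chord root moves by that interval while the quality stays the same.
Cm7b5: root C up a perfect fourth → F, giving Fm7b5.
D♯add9: root D♯ up a perfect fourth → G#, giving G#add9.
D♯: root D♯ up a perfect fourth → G#, giving G#.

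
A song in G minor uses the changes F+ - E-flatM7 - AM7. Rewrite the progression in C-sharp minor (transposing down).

B+ AM7 D#M7

G minor down to C-sharp minor is a diminished fifth; each chord root moves by that interval while the quality stays the same.
F+: root F down a diminished fifth → B, giving B+.
E-flatM7: root E-flat down a diminished fifth → A, giving AM7.
AM7: root A down a diminished fifth → D#, giving D#M7.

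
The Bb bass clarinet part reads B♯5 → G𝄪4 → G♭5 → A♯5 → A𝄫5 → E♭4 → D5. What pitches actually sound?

A#4 F##3 Fb4 G#4 Gbb4 Db3 C4

Written C4 on the Bb bass clarinet sounds as Bb2, a major ninth lower; apply that shift to every note.
B#5 -> A#4
G##4 -> F##3
Gb5 -> Fb4
A#5 -> G#4
Abb5 -> Gbb4
Eb4 -> Db3
D5 -> C4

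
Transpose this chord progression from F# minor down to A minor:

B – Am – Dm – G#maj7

D Cm Fm Bmaj7

F# minor down to A minor is a major sixth; each chord root moves by that interval while the quality stays the same.
B: root B down a major sixth → D, giving D.
Am: root A down a major sixth → C, giving Cm.
Dm: root D down a major sixth → F, giving Fm.
G#maj7: root G# down a major sixth → B, giving Bmaj7.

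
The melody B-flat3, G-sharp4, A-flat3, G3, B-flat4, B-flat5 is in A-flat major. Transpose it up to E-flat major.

A-flat major to E-flat major up is a perfect fifth, so every note moves up by that interval.
Bb3 -> F4
G#4 -> D#5
Ab3 -> Eb4
G3 -> D4
Bb4 -> F5
Bb5 -> F6

F4 D#5 Eb4 D4 F5 F6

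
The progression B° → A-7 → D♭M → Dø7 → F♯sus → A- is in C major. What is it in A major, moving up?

C major up to A major is a major sixth; each chord root moves by that interval while the quality stays the same.
B°: root B up a major sixth → G#, giving G#°.
A-7: root A up a major sixth → F#, giving F#-7.
D♭M: root D♭ up a major sixth → Bb, giving BbM.
Dø7: root D up a major sixth → B, giving Bø7.
F♯sus: root F♯ up a major sixth → D#, giving D#sus.
A-: root A up a major sixth → F#, giving F#-.

G#° F#-7 BbM Bø7 D#sus F#-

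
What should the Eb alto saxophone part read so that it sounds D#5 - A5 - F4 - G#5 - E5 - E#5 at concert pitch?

B#5 F#6 D5 E#6 C#6 C##6

The Eb alto saxophone sounds a major sixth below written, so the written part must be a major sixth above concert — transpose each note up.
D#5 to B#5
A5 to F#6
F4 to D5
G#5 to E#6
E5 to C#6
E#5 to C##6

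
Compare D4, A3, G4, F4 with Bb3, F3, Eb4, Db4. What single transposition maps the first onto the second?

down a major third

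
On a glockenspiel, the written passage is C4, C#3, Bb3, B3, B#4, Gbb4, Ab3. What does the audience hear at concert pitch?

The glockenspiel sounds a perfect fifteenth above written, so transpose each written note up a perfect fifteenth.
C4 becomes C6
C#3 becomes C#5
Bb3 becomes Bb5
B3 becomes B5
B#4 becomes B#6
Gbb4 becomes Gbb6
Ab3 becomes Ab5

C6 C#5 Bb5 B5 B#6 Gbb6 Ab5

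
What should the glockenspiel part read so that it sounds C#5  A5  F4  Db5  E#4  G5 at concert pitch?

C#3 A3 F2 Db3 E#2 G3

The glockenspiel sounds a perfect fifteenth above written, so the written part must be a perfect fifteenth below concert — transpose each note down.
C#5 -> C#3
A5 -> A3
F4 -> F2
Db5 -> Db3
E#4 -> E#2
G5 -> G3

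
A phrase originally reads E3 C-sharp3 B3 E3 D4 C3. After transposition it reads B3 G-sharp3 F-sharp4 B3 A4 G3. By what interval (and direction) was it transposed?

up a perfect fifth

Take the first pair: E3 → B3. E to B spans 5 letter names, so the interval is some kind of fifth.
E3 to B3 is 7 semitones, which makes it a perfect fifth; the second version is higher, so the direction is up.
Checking another pair — C3 → G3 — gives the same interval.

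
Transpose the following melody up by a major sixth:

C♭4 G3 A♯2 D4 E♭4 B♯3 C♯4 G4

Ab4 E4 F##3 B4 C5 G##4 A#4 E5

Cb4 → Ab4
G3 → E4
A#2 → F##3
D4 → B4
Eb4 → C5
B#3 → G##4
C#4 → A#4
G4 → E5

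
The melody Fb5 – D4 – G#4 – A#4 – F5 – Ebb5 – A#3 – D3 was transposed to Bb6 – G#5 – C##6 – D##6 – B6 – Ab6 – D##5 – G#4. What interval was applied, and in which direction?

up an augmented eleventh

From Fb5 to Bb6 is 11 letter names — an eleventh of some quality.
Fb5 to Bb6 is 18 semitones, which makes it an augmented eleventh; the second version is higher, so the direction is up.
Checking another pair — D3 → G#4 — gives the same interval.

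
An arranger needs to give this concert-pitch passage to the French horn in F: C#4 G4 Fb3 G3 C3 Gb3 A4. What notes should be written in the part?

The French horn in F sounds a perfect fifth below written, so the written part must be a perfect fifth above concert — transpose each note up.
C#4 -> G#4
G4 -> D5
Fb3 -> Cb4
G3 -> D4
C3 -> G3
Gb3 -> Db4
A4 -> E5

G#4 D5 Cb4 D4 G3 Db4 E5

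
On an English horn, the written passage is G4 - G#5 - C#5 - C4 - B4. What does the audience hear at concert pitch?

C4 C#5 F#4 F3 E4

The English horn sounds a perfect fifth below written, so transpose each written note down a perfect fifth.
G4 gives C4
G#5 gives C#5
C#5 gives F#4
C4 gives F3
B4 gives E4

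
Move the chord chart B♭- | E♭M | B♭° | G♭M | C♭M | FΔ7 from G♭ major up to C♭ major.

Eb- AbM Eb° CbM FbM BbΔ7

G♭ major up to C♭ major is a perfect fourth; each chord root moves by that interval while the quality stays the same.
B♭-: root B♭ up a perfect fourth → Eb, giving Eb-.
E♭M: root E♭ up a perfect fourth → Ab, giving AbM.
B♭°: root B♭ up a perfect fourth → Eb, giving Eb°.
G♭M: root G♭ up a perfect fourth → Cb, giving CbM.
C♭M: root C♭ up a perfect fourth → Fb, giving FbM.
FΔ7: root F up a perfect fourth → Bb, giving BbΔ7.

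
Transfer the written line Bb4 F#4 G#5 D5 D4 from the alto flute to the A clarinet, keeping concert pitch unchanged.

Ab4 E4 F#5 C5 C4

First find concert pitch: the alto flute sounds a perfect fourth below written, so Bb4 F#4 G#5 D5 D4 sounds F4 C#4 D#5 A4 A3.
Then write for A clarinet: it sounds a minor third below written, so the part must be a minor third above concert.
F4 → Ab4
C#4 → E4
D#5 → F#5
A4 → C5
A3 → C4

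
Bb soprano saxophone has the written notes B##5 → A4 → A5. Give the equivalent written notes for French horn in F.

E##6 D5 D6

First find concert pitch: the Bb soprano saxophone sounds a major second below written, so B##5 A4 A5 sounds A##5 G4 G5.
Then write for French horn in F: it sounds a perfect fifth below written, so the part must be a perfect fifth above concert.
A##5 → E##6
G4 → D5
G5 → D6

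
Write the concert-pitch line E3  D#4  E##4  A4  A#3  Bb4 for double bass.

E4 D#5 E##5 A5 A#4 Bb5

The double bass sounds a perfect octave below written, so the written part must be a perfect octave above concert — transpose each note up.
E3 gives E4
D#4 gives D#5
E##4 gives E##5
A4 gives A5
A#3 gives A#4
Bb4 gives Bb5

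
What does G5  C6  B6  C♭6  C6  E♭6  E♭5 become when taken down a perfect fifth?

G5 down a perfect fifth is C5.
C6 down a perfect fifth is F5.
B6: a fifth down reaches E, and 7 semitones makes it E6.
Cb6 down a perfect fifth is Fb5.
C6: a fifth down reaches F, and 7 semitones makes it F5.
Eb6: a fifth down reaches A, and 7 semitones makes it Ab5.
A perfect fifth down from Eb5 gives Ab4.

C5 F5 E6 Fb5 F5 Ab5 Ab4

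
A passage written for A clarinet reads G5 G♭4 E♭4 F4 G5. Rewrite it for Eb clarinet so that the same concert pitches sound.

C#5 C4 A3 B3 C#5

First find concert pitch: the A clarinet sounds a minor third below written, so G5 G♭4 E♭4 F4 G5 sounds E5 Eb4 C4 D4 E5.
Then write for Eb clarinet: it sounds a minor third above written, so the part must be a minor third below concert.
E5 → C#5
Eb4 → C4
C4 → A3
D4 → B3
E5 → C#5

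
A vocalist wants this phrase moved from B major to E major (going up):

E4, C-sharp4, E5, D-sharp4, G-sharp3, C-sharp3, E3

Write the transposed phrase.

A4 F#4 A5 G#4 C#4 F#3 A3

B major to E major up is a perfect fourth, so every note moves up by that interval.
E4 → A4
C#4 → F#4
E5 → A5
D#4 → G#4
G#3 → C#4
C#3 → F#3
E3 → A3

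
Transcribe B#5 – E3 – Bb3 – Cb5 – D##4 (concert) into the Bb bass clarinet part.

The Bb bass clarinet sounds a major ninth below written, so the written part must be a major ninth above concert — transpose each note up.
B#5 becomes C##7
E3 becomes F#4
Bb3 becomes C5
Cb5 becomes Db6
D##4 becomes E##5

C##7 F#4 C5 Db6 E##5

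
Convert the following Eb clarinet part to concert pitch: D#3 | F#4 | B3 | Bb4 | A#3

F#3 A4 D4 Db5 C#4

Written C4 on the Eb clarinet sounds as Eb4, a minor third higher; apply that shift to every note.
D#3 → F#3
F#4 → A4
B3 → D4
Bb4 → Db5
A#3 → C#4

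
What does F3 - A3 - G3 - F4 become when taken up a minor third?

Ab3 C4 Bb3 Ab4

F3 gives Ab3
A3 gives C4
G3 gives Bb3
F4 gives Ab4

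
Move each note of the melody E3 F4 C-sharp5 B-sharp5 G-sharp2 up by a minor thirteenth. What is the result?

C5 Db6 A6 G#7 E4

E3: a thirteenth up reaches C, and 20 semitones makes it C5.
F4 up a minor thirteenth is Db6.
C#5: a thirteenth up reaches A, and 20 semitones makes it A6.
B#5: a thirteenth up reaches G, and 20 semitones makes it G#7.
G#2 up a minor thirteenth is E4.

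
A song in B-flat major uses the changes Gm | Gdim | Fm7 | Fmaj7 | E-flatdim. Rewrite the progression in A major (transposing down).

B-flat major down to A major is a minor second; each chord root moves by that interval while the quality stays the same.
Gm: root G down a minor second → F#, giving F#m.
Gdim: root G down a minor second → F#, giving F#dim.
Fm7: root F down a minor second → E, giving Em7.
Fmaj7: root F down a minor second → E, giving Emaj7.
E-flatdim: root E-flat down a minor second → D, giving Ddim.

F#m F#dim Em7 Emaj7 Ddim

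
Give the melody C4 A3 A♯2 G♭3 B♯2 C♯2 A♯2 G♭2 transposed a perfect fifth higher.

C4 up a perfect fifth is G4.
A3: a fifth up reaches E, and 7 semitones makes it E4.
A#2 up a perfect fifth is E#3.
A perfect fifth up from Gb3 gives Db4.
A perfect fifth up from B#2 gives F##3.
A perfect fifth up from C#2 gives G#2.
A#2: a fifth up reaches E, and 7 semitones makes it E#3.
Gb2: a fifth up reaches D, and 7 semitones makes it Db3.

G4 E4 E#3 Db4 F##3 G#2 E#3 Db3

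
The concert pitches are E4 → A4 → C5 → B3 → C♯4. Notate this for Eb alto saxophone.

C#5 F#5 A5 G#4 A#4

The Eb alto saxophone sounds a major sixth below written, so the written part must be a major sixth above concert — transpose each note up.
E4 becomes C#5
A4 becomes F#5
C5 becomes A5
B3 becomes G#4
C#4 becomes A#4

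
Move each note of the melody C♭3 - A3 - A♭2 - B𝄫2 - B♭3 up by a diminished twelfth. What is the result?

Gbb4 Eb5 Ebb4 Fbb4 Fb5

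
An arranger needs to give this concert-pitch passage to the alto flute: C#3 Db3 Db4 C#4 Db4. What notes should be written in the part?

F#3 Gb3 Gb4 F#4 Gb4

The alto flute sounds a perfect fourth below written, so the written part must be a perfect fourth above concert — transpose each note up.
C#3 becomes F#3
Db3 becomes Gb3
Db4 becomes Gb4
C#4 becomes F#4
Db4 becomes Gb4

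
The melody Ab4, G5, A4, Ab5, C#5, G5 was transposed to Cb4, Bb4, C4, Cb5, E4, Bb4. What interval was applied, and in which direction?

From Ab4 to Cb4 is 6 letter names — a sixth of some quality.
Cb4 to Ab4 is 9 semitones, which makes it a major sixth; the second version is lower, so the direction is down.
Checking another pair — G5 → Bb4 — gives the same interval.

down a major sixth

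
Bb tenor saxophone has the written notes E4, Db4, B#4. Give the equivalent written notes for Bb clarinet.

E3 Db3 B#3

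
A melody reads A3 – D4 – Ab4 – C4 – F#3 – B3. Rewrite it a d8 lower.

A3: an octave down reaches A, and 11 semitones makes it A#2.
D4: an octave down reaches D, and 11 semitones makes it D#3.
A diminished octave down from Ab4 gives A3.
A diminished octave down from C4 gives C#3.
F#3: an octave down reaches F, and 11 semitones makes it F##2.
B3: an octave down reaches B, and 11 semitones makes it B#2.

A#2 D#3 A3 C#3 F##2 B#2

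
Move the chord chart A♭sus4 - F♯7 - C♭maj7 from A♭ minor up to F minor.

A♭ minor up to F minor is a major sixth; each chord root moves by that interval while the quality stays the same.
A♭sus4: root A♭ up a major sixth → F, giving Fsus4.
F♯7: root F♯ up a major sixth → D#, giving D#7.
C♭maj7: root C♭ up a major sixth → Ab, giving Abmaj7.

Fsus4 D#7 Abmaj7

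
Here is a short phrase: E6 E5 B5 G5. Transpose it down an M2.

E6: a second down reaches D, and 2 semitones makes it D6.
E5 down a major second is D5.
A major second down from B5 gives A5.
G5: a second down reaches F, and 2 semitones makes it F5.

D6 D5 A5 F5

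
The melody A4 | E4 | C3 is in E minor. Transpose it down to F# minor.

B3 F#3 D2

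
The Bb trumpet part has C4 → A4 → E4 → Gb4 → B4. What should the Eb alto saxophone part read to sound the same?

G4 E5 B4 Db5 F#5

First find concert pitch: the Bb trumpet sounds a major second below written, so C4 A4 E4 Gb4 B4 sounds Bb3 G4 D4 Fb4 A4.
Then write for Eb alto saxophone: it sounds a major sixth below written, so the part must be a major sixth above concert.
Bb3 → G4
G4 → E5
D4 → B4
Fb4 → Db5
A4 → F#5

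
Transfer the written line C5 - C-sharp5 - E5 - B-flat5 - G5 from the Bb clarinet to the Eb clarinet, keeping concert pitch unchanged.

First find concert pitch: the Bb clarinet sounds a major second below written, so C5 C-sharp5 E5 B-flat5 G5 sounds Bb4 B4 D5 Ab5 F5.
Then write for Eb clarinet: it sounds a minor third above written, so the part must be a minor third below concert.
Bb4 → G4
B4 → G#4
D5 → B4
Ab5 → F5
F5 → D5

G4 G#4 B4 F5 D5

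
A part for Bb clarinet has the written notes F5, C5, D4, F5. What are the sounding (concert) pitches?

Eb5 Bb4 C4 Eb5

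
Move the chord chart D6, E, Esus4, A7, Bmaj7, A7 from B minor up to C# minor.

E6 F# F#sus4 B7 C#maj7 B7

B minor up to C# minor is a major second; each chord root moves by that interval while the quality stays the same.
D6: root D up a major second → E, giving E6.
E: root E up a major second → F#, giving F#.
Esus4: root E up a major second → F#, giving F#sus4.
A7: root A up a major second → B, giving B7.
Bmaj7: root B up a major second → C#, giving C#maj7.
A7: root A up a major second → B, giving B7.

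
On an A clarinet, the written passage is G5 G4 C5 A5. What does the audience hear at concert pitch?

The A clarinet sounds a minor third below written, so transpose each written note down a minor third.
G5 → E5
G4 → E4
C5 → A4
A5 → F#5

E5 E4 A4 F#5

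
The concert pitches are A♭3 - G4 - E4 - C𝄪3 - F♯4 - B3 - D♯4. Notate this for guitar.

The guitar sounds a perfect octave below written, so the written part must be a perfect octave above concert — transpose each note up.
Ab3 -> Ab4
G4 -> G5
E4 -> E5
C##3 -> C##4
F#4 -> F#5
B3 -> B4
D#4 -> D#5

Ab4 G5 E5 C##4 F#5 B4 D#5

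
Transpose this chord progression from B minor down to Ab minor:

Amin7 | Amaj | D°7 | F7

Gbmin7 Gbmaj Cb°7 Ebb7

B minor down to Ab minor is an augmented second; each chord root moves by that interval while the quality stays the same.
Amin7: root A down an augmented second → Gb, giving Gbmin7.
Amaj: root A down an augmented second → Gb, giving Gbmaj.
D°7: root D down an augmented second → Cb, giving Cb°7.
F7: root F down an augmented second → Ebb, giving Ebb7.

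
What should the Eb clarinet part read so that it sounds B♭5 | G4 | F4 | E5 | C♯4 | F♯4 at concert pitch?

The Eb clarinet sounds a minor third above written, so the written part must be a minor third below concert — transpose each note down.
Bb5 becomes G5
G4 becomes E4
F4 becomes D4
E5 becomes C#5
C#4 becomes A#3
F#4 becomes D#4

G5 E4 D4 C#5 A#3 D#4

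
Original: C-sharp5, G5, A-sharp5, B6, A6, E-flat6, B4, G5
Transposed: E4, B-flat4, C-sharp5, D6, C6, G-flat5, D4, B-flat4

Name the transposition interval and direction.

down a major sixth

Take the first pair: C#5 → E4. C to E spans 6 letter names, so the interval is some kind of sixth.
E4 to C#5 is 9 semitones, which makes it a major sixth; the second version is lower, so the direction is down.
Checking another pair — G5 → Bb4 — gives the same interval.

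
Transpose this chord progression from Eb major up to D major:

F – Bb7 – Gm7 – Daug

E A7 F#m7 C#aug

Eb major up to D major is a major seventh; each chord root moves by that interval while the quality stays the same.
F: root F up a major seventh → E, giving E.
Bb7: root Bb up a major seventh → A, giving A7.
Gm7: root G up a major seventh → F#, giving F#m7.
Daug: root D up a major seventh → C#, giving C#aug.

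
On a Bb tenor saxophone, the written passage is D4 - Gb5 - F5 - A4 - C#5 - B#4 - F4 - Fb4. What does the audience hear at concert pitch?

C3 Fb4 Eb4 G3 B3 A#3 Eb3 Ebb3

The Bb tenor saxophone sounds a major ninth below written, so transpose each written note down a major ninth.
D4 to C3
Gb5 to Fb4
F5 to Eb4
A4 to G3
C#5 to B3
B#4 to A#3
F4 to Eb3
Fb4 to Ebb3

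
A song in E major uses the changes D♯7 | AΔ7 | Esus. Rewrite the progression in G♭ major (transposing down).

F7 CbΔ7 Gbsus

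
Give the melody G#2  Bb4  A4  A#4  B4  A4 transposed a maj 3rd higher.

B#2 D5 C#5 C##5 D#5 C#5

G#2 becomes B#2
Bb4 becomes D5
A4 becomes C#5
A#4 becomes C##5
B4 becomes D#5
A4 becomes C#5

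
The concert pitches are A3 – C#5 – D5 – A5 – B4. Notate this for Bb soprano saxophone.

B3 D#5 E5 B5 C#5

The Bb soprano saxophone sounds a major second below written, so the written part must be a major second above concert — transpose each note up.
A3 to B3
C#5 to D#5
D5 to E5
A5 to B5
B4 to C#5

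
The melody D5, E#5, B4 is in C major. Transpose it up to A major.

B5 C##6 G#5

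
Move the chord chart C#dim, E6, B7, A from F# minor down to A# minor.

F# minor down to A# minor is a minor sixth; each chord root moves by that interval while the quality stays the same.
C#dim: root C# down a minor sixth → E#, giving E#dim.
E6: root E down a minor sixth → G#, giving G#6.
B7: root B down a minor sixth → D#, giving D#7.
A: root A down a minor sixth → C#, giving C#.

E#dim G#6 D#7 C#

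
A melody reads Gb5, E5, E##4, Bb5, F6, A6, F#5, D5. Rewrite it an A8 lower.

An augmented octave down from Gb5 gives Gbb4.
E5 down an augmented octave is Eb4.
An augmented octave down from E##4 gives E#3.
Bb5 down an augmented octave is Bbb4.
F6: an octave down reaches F, and 13 semitones makes it Fb5.
A6: an octave down reaches A, and 13 semitones makes it Ab5.
An augmented octave down from F#5 gives F4.
An augmented octave down from D5 gives Db4.

Gbb4 Eb4 E#3 Bbb4 Fb5 Ab5 F4 Db4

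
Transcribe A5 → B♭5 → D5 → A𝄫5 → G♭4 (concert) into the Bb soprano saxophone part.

B5 C6 E5 Bbb5 Ab4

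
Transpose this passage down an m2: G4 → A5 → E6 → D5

G4 gives F#4
A5 gives G#5
E6 gives D#6
D5 gives C#5

F#4 G#5 D#6 C#5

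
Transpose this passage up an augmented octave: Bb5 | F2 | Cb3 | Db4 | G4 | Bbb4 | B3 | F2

Bb5: an octave up reaches B, and 13 semitones makes it B6.
F2: an octave up reaches F, and 13 semitones makes it F#3.
Cb3 up an augmented octave is C4.
Db4 up an augmented octave is D5.
G4: an octave up reaches G, and 13 semitones makes it G#5.
An augmented octave up from Bbb4 gives Bb5.
B3 up an augmented octave is B#4.
An augmented octave up from F2 gives F#3.

B6 F#3 C4 D5 G#5 Bb5 B#4 F#3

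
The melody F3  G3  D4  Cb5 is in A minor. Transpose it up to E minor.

C4 D4 A4 Gb5

A minor to E minor up is a perfect fifth, so every note moves up by that interval.
F3 to C4
G3 to D4
D4 to A4
Cb5 to Gb5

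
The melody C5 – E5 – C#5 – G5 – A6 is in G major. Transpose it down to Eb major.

From G down to Eb is a major third; apply that to each pitch.
C5 becomes Ab4
E5 becomes C5
C#5 becomes A4
G5 becomes Eb5
A6 becomes F6

Ab4 C5 A4 Eb5 F6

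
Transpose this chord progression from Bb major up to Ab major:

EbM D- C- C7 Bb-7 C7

DbM C- Bb- Bb7 Ab-7 Bb7

Bb major up to Ab major is a minor seventh; each chord root moves by that interval while the quality stays the same.
EbM: root Eb up a minor seventh → Db, giving DbM.
D-: root D up a minor seventh → C, giving C-.
C-: root C up a minor seventh → Bb, giving Bb-.
C7: root C up a minor seventh → Bb, giving Bb7.
Bb-7: root Bb up a minor seventh → Ab, giving Ab-7.
C7: root C up a minor seventh → Bb, giving Bb7.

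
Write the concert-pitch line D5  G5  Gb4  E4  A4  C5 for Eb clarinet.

B4 E5 Eb4 C#4 F#4 A4

Written C4 sounds as Eb4 on the Eb clarinet, so concert pitches are written a minor third down.
D5 becomes B4
G5 becomes E5
Gb4 becomes Eb4
E4 becomes C#4
A4 becomes F#4
C5 becomes A4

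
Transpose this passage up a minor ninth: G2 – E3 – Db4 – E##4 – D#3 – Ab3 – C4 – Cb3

Ab3 F4 Ebb5 F##5 E4 Bbb4 Db5 Dbb4

A minor ninth up from G2 gives Ab3.
E3: a ninth up reaches F, and 13 semitones makes it F4.
Db4: a ninth up reaches E, and 13 semitones makes it Ebb5.
A minor ninth up from E##4 gives F##5.
A minor ninth up from D#3 gives E4.
Ab3: a ninth up reaches B, and 13 semitones makes it Bbb4.
C4: a ninth up reaches D, and 13 semitones makes it Db5.
Cb3 up a minor ninth is Dbb4.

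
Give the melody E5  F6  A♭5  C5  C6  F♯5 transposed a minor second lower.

E5: a second down reaches D, and 1 semitone makes it D#5.
A minor second down from F6 gives E6.
A minor second down from Ab5 gives G5.
A minor second down from C5 gives B4.
A minor second down from C6 gives B5.
F#5 down a minor second is E#5.

D#5 E6 G5 B4 B5 E#5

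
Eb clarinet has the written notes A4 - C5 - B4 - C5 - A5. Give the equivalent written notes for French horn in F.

First find concert pitch: the Eb clarinet sounds a minor third above written, so A4 C5 B4 C5 A5 sounds C5 Eb5 D5 Eb5 C6.
Then write for French horn in F: it sounds a perfect fifth below written, so the part must be a perfect fifth above concert.
C5 → G5
Eb5 → Bb5
D5 → A5
Eb5 → Bb5
C6 → G6

G5 Bb5 A5 Bb5 G6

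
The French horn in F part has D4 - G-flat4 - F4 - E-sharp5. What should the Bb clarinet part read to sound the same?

First find concert pitch: the French horn in F sounds a perfect fifth below written, so D4 G-flat4 F4 E-sharp5 sounds G3 Cb4 Bb3 A#4.
Then write for Bb clarinet: it sounds a major second below written, so the part must be a major second above concert.
G3 → A3
Cb4 → Db4
Bb3 → C4
A#4 → B#4

A3 Db4 C4 B#4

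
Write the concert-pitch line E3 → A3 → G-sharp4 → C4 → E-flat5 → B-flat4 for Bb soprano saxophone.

F#3 B3 A#4 D4 F5 C5

The Bb soprano saxophone sounds a major second below written, so the written part must be a major second above concert — transpose each note up.
E3 -> F#3
A3 -> B3
G#4 -> A#4
C4 -> D4
Eb5 -> F5
Bb4 -> C5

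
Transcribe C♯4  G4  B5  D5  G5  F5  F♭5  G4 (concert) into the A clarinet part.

E4 Bb4 D6 F5 Bb5 Ab5 Abb5 Bb4

The A clarinet sounds a minor third below written, so the written part must be a minor third above concert — transpose each note up.
C#4 becomes E4
G4 becomes Bb4
B5 becomes D6
D5 becomes F5
G5 becomes Bb5
F5 becomes Ab5
Fb5 becomes Abb5
G4 becomes Bb4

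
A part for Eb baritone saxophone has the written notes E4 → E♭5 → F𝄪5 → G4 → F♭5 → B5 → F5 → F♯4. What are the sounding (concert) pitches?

G2 Gb3 A#3 Bb2 Abb3 D4 Ab3 A2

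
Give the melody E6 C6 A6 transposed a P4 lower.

E6 to B5
C6 to G5
A6 to E6

B5 G5 E6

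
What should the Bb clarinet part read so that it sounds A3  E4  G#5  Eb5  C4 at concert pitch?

B3 F#4 A#5 F5 D4

Written C4 sounds as Bb3 on the Bb clarinet, so concert pitches are written a major second up.
A3 to B3
E4 to F#4
G#5 to A#5
Eb5 to F5
C4 to D4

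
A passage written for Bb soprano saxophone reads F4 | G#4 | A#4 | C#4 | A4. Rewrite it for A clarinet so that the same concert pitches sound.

First find concert pitch: the Bb soprano saxophone sounds a major second below written, so F4 G#4 A#4 C#4 A4 sounds Eb4 F#4 G#4 B3 G4.
Then write for A clarinet: it sounds a minor third below written, so the part must be a minor third above concert.
Eb4 → Gb4
F#4 → A4
G#4 → B4
B3 → D4
G4 → Bb4

Gb4 A4 B4 D4 Bb4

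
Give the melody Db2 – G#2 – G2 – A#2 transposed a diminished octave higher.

Db2: an octave up reaches D, and 11 semitones makes it Dbb3.
G#2 up a diminished octave is G3.
A diminished octave up from G2 gives Gb3.
A#2: an octave up reaches A, and 11 semitones makes it A3.

Dbb3 G3 Gb3 A3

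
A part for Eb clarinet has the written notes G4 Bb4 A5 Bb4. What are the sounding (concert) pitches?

Bb4 Db5 C6 Db5

The Eb clarinet sounds a minor third above written, so transpose each written note up a minor third.
G4 gives Bb4
Bb4 gives Db5
A5 gives C6
Bb4 gives Db5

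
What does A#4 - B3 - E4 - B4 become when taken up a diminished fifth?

A diminished fifth up from A#4 gives E5.
B3: a fifth up reaches F, and 6 semitones makes it F4.
A diminished fifth up from E4 gives Bb4.
A diminished fifth up from B4 gives F5.

E5 F4 Bb4 F5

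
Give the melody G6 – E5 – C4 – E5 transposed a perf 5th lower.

G6 to C6
E5 to A4
C4 to F3
E5 to A4

C6 A4 F3 A4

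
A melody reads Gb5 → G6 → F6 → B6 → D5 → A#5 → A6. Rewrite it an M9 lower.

Gb5: a ninth down reaches F, and 14 semitones makes it Fb4.
G6: a ninth down reaches F, and 14 semitones makes it F5.
F6 down a major ninth is Eb5.
A major ninth down from B6 gives A5.
A major ninth down from D5 gives C4.
A#5: a ninth down reaches G, and 14 semitones makes it G#4.
A major ninth down from A6 gives G5.

Fb4 F5 Eb5 A5 C4 G#4 G5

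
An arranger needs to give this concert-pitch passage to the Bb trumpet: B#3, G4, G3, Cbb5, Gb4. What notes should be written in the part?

Written C4 sounds as Bb3 on the Bb trumpet, so concert pitches are written a major second up.
B#3 becomes C##4
G4 becomes A4
G3 becomes A3
Cbb5 becomes Dbb5
Gb4 becomes Ab4

C##4 A4 A3 Dbb5 Ab4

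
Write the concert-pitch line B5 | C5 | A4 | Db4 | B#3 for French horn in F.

F#6 G5 E5 Ab4 F##4

Written C4 sounds as F3 on the French horn in F, so concert pitches are written a perfect fifth up.
B5 becomes F#6
C5 becomes G5
A4 becomes E5
Db4 becomes Ab4
B#3 becomes F##4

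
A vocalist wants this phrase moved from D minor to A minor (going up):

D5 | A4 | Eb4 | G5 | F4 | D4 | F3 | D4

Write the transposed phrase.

A5 E5 Bb4 D6 C5 A4 C4 A4

D minor to A minor up is a perfect fifth, so every note moves up by that interval.
D5 becomes A5
A4 becomes E5
Eb4 becomes Bb4
G5 becomes D6
F4 becomes C5
D4 becomes A4
F3 becomes C4
D4 becomes A4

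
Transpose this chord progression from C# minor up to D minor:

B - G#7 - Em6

C# minor up to D minor is a minor second; each chord root moves by that interval while the quality stays the same.
B: root B up a minor second → C, giving C.
G#7: root G# up a minor second → A, giving A7.
Em6: root E up a minor second → F, giving Fm6.

C A7 Fm6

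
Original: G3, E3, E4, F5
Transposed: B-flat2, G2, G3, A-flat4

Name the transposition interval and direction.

down a major sixth

Take the first pair: G3 → Bb2. G to B spans 6 letter names, so the interval is some kind of sixth.
Bb2 to G3 is 9 semitones, which makes it a major sixth; the second version is lower, so the direction is down.
Checking another pair — F5 → Ab4 — gives the same interval.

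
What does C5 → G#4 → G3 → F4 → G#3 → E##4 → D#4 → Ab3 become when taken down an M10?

Ab3 E3 Eb2 Db3 E2 C##3 B2 Fb2

C5 to Ab3
G#4 to E3
G3 to Eb2
F4 to Db3
G#3 to E2
E##4 to C##3
D#4 to B2
Ab3 to Fb2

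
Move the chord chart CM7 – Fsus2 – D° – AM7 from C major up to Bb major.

BbM7 Ebsus2 C° GM7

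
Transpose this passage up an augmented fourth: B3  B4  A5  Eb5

E#4 E#5 D#6 A5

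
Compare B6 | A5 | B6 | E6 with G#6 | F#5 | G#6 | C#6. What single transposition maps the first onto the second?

down a minor third

From B6 to G#6 is 3 letter names — a third of some quality.
G#6 to B6 is 3 semitones, which makes it a minor third; the second version is lower, so the direction is down.
Checking another pair — E6 → C#6 — gives the same interval.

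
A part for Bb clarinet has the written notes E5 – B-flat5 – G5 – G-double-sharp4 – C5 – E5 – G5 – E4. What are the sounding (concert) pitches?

D5 Ab5 F5 F##4 Bb4 D5 F5 D4

Written C4 on the Bb clarinet sounds as Bb3, a major second lower; apply that shift to every note.
E5 to D5
Bb5 to Ab5
G5 to F5
G##4 to F##4
C5 to Bb4
E5 to D5
G5 to F5
E4 to D4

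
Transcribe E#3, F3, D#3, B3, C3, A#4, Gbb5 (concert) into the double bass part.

E#4 F4 D#4 B4 C4 A#5 Gbb6

The double bass sounds a perfect octave below written, so the written part must be a perfect octave above concert — transpose each note up.
E#3 becomes E#4
F3 becomes F4
D#3 becomes D#4
B3 becomes B4
C3 becomes C4
A#4 becomes A#5
Gbb5 becomes Gbb6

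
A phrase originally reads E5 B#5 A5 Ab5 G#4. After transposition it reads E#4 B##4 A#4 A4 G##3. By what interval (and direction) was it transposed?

From E5 to E#4 is 8 letter names — an octave of some quality.
E#4 to E5 is 11 semitones, which makes it a diminished octave; the second version is lower, so the direction is down.
Checking another pair — G#4 → G##3 — gives the same interval.

down a diminished octave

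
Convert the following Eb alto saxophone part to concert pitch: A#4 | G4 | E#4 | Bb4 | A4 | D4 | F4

C#4 Bb3 G#3 Db4 C4 F3 Ab3

Written C4 on the Eb alto saxophone sounds as Eb3, a major sixth lower; apply that shift to every note.
A#4 → C#4
G4 → Bb3
E#4 → G#3
Bb4 → Db4
A4 → C4
D4 → F3
F4 → Ab3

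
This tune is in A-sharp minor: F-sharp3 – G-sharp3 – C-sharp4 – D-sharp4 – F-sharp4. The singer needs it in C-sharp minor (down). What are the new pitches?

A2 B2 E3 F#3 A3

A-sharp minor to C-sharp minor down is a major sixth, so every note moves down by that interval.
F#3 -> A2
G#3 -> B2
C#4 -> E3
D#4 -> F#3
F#4 -> A3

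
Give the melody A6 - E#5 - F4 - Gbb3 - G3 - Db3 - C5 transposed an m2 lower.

A6 gives G#6
E#5 gives D##5
F4 gives E4
Gbb3 gives Fb3
G3 gives F#3
Db3 gives C3
C5 gives B4

G#6 D##5 E4 Fb3 F#3 C3 B4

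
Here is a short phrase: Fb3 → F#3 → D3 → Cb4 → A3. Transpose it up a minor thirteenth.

Dbb5 D5 Bb4 Abb5 F5

Fb3 to Dbb5
F#3 to D5
D3 to Bb4
Cb4 to Abb5
A3 to F5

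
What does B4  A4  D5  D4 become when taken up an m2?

C5 Bb4 Eb5 Eb4

B4 to C5
A4 to Bb4
D5 to Eb5
D4 to Eb4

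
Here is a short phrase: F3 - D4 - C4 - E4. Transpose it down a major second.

F3: a second down reaches E, and 2 semitones makes it Eb3.
A major second down from D4 gives C4.
C4 down a major second is Bb3.
E4: a second down reaches D, and 2 semitones makes it D4.

Eb3 C4 Bb3 D4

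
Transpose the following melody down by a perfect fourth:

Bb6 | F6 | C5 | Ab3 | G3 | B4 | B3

A perfect fourth down from Bb6 gives F6.
F6: a fourth down reaches C, and 5 semitones makes it C6.
C5 down a perfect fourth is G4.
A perfect fourth down from Ab3 gives Eb3.
G3 down a perfect fourth is D3.
B4 down a perfect fourth is F#4.
A perfect fourth down from B3 gives F#3.

F6 C6 G4 Eb3 D3 F#4 F#3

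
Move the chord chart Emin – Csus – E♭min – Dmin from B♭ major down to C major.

F#min Dsus Fmin Emin

B♭ major down to C major is a minor seventh; each chord root moves by that interval while the quality stays the same.
Emin: root E down a minor seventh → F#, giving F#min.
Csus: root C down a minor seventh → D, giving Dsus.
E♭min: root E♭ down a minor seventh → F, giving Fmin.
Dmin: root D down a minor seventh → E, giving Emin.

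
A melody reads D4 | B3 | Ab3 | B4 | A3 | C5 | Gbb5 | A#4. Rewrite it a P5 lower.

D4 becomes G3
B3 becomes E3
Ab3 becomes Db3
B4 becomes E4
A3 becomes D3
C5 becomes F4
Gbb5 becomes Cbb5
A#4 becomes D#4

G3 E3 Db3 E4 D3 F4 Cbb5 D#4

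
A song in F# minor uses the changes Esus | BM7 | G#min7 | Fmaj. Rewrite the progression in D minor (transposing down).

Csus GM7 Emin7 Dbmaj

F# minor down to D minor is a major third; each chord root moves by that interval while the quality stays the same.
Esus: root E down a major third → C, giving Csus.
BM7: root B down a major third → G, giving GM7.
G#min7: root G# down a major third → E, giving Emin7.
Fmaj: root F down a major third → Db, giving Dbmaj.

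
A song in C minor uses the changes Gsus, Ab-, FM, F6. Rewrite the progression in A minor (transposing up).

Esus F- DM D6

C minor up to A minor is a major sixth; each chord root moves by that interval while the quality stays the same.
Gsus: root G up a major sixth → E, giving Esus.
Ab-: root Ab up a major sixth → F, giving F-.
FM: root F up a major sixth → D, giving DM.
F6: root F up a major sixth → D, giving D6.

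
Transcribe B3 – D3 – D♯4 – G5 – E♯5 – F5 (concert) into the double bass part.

B4 D4 D#5 G6 E#6 F6

Written C4 sounds as C3 on the double bass, so concert pitches are written a perfect octave up.
B3 → B4
D3 → D4
D#4 → D#5
G5 → G6
E#5 → E#6
F5 → F6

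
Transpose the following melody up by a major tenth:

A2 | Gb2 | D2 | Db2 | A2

C#4 Bb3 F#3 F3 C#4

A2 → C#4
Gb2 → Bb3
D2 → F#3
Db2 → F3
A2 → C#4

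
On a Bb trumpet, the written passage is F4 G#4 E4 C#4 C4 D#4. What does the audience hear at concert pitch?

Eb4 F#4 D4 B3 Bb3 C#4

Written C4 on the Bb trumpet sounds as Bb3, a major second lower; apply that shift to every note.
F4 to Eb4
G#4 to F#4
E4 to D4
C#4 to B3
C4 to Bb3
D#4 to C#4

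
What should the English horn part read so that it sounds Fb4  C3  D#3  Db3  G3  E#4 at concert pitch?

Cb5 G3 A#3 Ab3 D4 B#4

The English horn sounds a perfect fifth below written, so the written part must be a perfect fifth above concert — transpose each note up.
Fb4 to Cb5
C3 to G3
D#3 to A#3
Db3 to Ab3
G3 to D4
E#4 to B#4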